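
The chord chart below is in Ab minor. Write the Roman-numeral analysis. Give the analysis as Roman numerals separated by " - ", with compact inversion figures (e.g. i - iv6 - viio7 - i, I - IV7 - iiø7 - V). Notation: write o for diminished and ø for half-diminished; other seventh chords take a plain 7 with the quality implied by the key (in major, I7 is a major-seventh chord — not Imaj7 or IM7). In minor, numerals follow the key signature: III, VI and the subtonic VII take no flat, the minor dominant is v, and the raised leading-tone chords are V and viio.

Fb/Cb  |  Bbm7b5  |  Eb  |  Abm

Fb/Cb has root Fb, degree 6 in Ab minor, so VI64.
Bbm7b5 has root Bb, degree 2 in Ab minor, so iiø7.
Eb: root Eb is the dominant; major triad there is V.
Abm: minor triad on Ab = scale degree 1 → i.

VI64 - iiø7 - V - i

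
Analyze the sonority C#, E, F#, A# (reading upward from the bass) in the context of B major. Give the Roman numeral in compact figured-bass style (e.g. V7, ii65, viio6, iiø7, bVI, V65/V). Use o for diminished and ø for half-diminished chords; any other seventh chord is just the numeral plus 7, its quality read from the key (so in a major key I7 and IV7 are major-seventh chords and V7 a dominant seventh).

Stacked in thirds the chord is F#-A#-C#-E: a dominant seventh chord on F#.
In B major, F# is the dominant; the diatonic dominant seventh chord there is V7.
With C# in the bass the chord is in second inversion, so the figured bass is 43.

V43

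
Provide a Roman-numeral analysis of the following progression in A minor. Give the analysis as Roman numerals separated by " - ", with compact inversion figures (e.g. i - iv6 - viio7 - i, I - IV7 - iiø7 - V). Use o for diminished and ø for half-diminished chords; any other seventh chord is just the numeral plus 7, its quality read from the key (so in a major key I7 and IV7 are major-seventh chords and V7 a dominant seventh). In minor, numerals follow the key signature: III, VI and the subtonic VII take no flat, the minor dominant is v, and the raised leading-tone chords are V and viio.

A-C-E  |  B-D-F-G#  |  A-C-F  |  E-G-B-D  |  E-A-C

i - viio65 - VI6 - v7 - i64

A-C-E: minor triad on A = scale degree 1 → i.
B-D-F-G# has root G#, degree 7 in A minor, so viio65.
A-C-F: major triad on F = scale degree 6 → VI6.
E-G-B-D: minor seventh chord on E = scale degree 5 → v7.
E-A-C: minor triad on A = scale degree 1 → i64.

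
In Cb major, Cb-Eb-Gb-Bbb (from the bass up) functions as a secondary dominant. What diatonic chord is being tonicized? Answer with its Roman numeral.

IV

The chord is a dominant seventh chord on Cb.
A dominant resolves down a perfect fifth: Cb → Fb. In Cb major, Fb is scale degree 4, i.e. IV.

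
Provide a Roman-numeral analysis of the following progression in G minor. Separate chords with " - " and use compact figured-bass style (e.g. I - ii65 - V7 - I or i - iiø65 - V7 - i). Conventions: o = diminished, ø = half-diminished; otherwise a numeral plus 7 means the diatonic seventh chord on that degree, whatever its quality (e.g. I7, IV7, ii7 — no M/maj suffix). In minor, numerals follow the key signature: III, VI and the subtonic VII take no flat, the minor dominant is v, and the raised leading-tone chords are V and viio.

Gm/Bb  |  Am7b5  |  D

Gm/Bb has root G, degree 1 in G minor, so i6.
Am7b5 has root A, degree 2 in G minor, so iiø7.
D: major triad on D = scale degree 5 → V.

i6 - iiø7 - V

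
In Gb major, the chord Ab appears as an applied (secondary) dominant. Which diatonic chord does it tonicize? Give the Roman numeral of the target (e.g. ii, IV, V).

The chord is a major triad on Ab.
A dominant resolves down a perfect fifth: Ab → Db. In Gb major, Db is scale degree 5, i.e. V.

V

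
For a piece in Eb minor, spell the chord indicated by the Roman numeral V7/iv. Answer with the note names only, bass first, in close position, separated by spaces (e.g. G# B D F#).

Eb G Bb Db

V7/iv is a secondary dominant — the dominant seventh of iv. iv in Eb minor is Ab, so the applied chord's root is Eb, a perfect fifth above.
Building a dominant seventh chord on Eb gives Eb-G-Bb-Db.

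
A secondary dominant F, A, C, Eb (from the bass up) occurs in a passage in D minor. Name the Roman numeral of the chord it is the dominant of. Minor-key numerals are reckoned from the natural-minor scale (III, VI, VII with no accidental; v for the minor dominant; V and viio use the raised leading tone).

VI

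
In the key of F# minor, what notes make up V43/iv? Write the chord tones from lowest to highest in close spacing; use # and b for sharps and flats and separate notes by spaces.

The slash means an applied dominant: we want the dominant of iv. In F# minor, iv is B minor, and its dominant is built on F#.
Building a dominant seventh chord on F# gives F#-A#-C#-E.
The figured bass 43 indicates second inversion, placing the fifth (C#) in the bass: C#-E-F#-A#.

C# E F# A#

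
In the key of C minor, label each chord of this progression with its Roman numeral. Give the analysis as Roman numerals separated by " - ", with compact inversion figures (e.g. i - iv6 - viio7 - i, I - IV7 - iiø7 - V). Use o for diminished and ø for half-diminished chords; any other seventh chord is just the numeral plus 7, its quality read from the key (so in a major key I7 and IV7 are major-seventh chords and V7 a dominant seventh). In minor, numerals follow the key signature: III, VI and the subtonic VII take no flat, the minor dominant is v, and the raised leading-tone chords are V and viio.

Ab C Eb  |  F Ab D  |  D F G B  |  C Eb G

VI - iio6 - V43 - i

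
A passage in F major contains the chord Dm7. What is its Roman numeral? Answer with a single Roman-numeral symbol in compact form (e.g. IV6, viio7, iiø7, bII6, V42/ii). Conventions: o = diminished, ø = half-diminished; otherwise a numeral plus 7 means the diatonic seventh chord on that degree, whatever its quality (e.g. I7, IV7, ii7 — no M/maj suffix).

vi7

Stacked in thirds the chord is D-F-A-C: a minor seventh chord on D.
D is scale degree 6 in F major, and a minor seventh chord on that degree is written vi7.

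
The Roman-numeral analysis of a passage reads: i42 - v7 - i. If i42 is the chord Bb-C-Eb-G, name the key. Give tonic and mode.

C minor

The anchor chord is a minor seventh chord on C, labeled i42.
If C is scale degree 1 and the mode makes that degree carry a minor seventh chord, the tonic is C and the mode is minor.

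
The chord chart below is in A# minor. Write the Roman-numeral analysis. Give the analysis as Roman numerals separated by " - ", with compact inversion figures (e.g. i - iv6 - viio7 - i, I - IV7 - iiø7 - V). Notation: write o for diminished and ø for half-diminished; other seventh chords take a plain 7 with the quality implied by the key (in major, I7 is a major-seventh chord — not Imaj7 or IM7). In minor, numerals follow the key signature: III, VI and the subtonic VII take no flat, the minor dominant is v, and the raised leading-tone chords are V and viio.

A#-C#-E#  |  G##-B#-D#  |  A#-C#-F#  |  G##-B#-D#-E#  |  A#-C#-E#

A#-C#-E#: minor triad on A# = scale degree 1 → i.
G##-B#-D# has root G##, degree 7 in A# minor, so viio.
A#-C#-F#: major triad on F# = scale degree 6 → VI6.
G##-B#-D#-E#: root E# is the dominant; dominant seventh chord there is V65.
A#-C#-E#: root A# is the tonic; minor triad there is i.

i - viio - VI6 - V65 - i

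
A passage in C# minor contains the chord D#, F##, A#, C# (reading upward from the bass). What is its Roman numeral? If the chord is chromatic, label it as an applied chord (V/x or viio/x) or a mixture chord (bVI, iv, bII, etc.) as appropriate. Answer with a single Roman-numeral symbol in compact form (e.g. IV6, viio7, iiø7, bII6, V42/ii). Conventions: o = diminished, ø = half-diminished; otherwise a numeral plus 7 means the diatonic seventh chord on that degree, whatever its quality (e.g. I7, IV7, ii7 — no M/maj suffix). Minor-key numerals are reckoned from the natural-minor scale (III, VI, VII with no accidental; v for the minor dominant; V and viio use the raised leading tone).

V7/V

The pitches D#-F##-A#-C# form a dominant seventh chord rooted on D#.
D# is not a diatonic chord root with this quality in C# minor, but it lies a perfect fifth above G# (V), so the chord functions as an applied dominant of V.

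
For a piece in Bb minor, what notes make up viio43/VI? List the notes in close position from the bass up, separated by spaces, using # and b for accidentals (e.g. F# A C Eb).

viio43/VI is a secondary leading-tone chord. The target VI is Gb in Bb minor; the applied chord is rooted a semitone below, on F.
Building a fully diminished seventh chord on F gives F-Ab-Cb-Ebb.
The figured bass 43 indicates second inversion, placing the fifth (Cb) in the bass: Cb-Ebb-F-Ab.

Cb Ebb F Ab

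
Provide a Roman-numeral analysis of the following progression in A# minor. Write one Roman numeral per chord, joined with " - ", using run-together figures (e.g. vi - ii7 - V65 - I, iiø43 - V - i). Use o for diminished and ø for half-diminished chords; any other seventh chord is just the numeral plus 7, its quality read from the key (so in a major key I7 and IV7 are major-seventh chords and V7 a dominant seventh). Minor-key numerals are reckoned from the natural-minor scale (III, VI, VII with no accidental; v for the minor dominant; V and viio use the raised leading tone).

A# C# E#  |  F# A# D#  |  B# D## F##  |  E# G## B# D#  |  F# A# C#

i - iv6 - V/V - V7 - VI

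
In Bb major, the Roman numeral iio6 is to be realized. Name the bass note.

Eb

iio in Bb major has root C; the chord is C-Eb-Gb.
The figure 6 means first inversion — the third is in the bass.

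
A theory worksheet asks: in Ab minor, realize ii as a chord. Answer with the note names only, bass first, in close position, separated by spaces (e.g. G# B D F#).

ii is the minor supertonic, borrowed from the parallel major (the Dorian ii). In Ab minor that root is Bb.
So the chord is Bb-Db-F.

Bb Db F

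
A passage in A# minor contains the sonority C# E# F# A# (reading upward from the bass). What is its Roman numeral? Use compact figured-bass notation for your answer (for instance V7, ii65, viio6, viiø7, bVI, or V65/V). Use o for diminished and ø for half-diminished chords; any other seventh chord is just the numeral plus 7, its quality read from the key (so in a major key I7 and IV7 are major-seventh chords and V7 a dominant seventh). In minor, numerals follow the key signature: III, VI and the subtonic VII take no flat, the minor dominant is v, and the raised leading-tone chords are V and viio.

VI43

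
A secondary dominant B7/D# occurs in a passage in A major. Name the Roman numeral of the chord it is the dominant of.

V

The chord is a dominant seventh chord on B.
A dominant resolves down a perfect fifth: B → E. In A major, E is scale degree 5, i.e. V.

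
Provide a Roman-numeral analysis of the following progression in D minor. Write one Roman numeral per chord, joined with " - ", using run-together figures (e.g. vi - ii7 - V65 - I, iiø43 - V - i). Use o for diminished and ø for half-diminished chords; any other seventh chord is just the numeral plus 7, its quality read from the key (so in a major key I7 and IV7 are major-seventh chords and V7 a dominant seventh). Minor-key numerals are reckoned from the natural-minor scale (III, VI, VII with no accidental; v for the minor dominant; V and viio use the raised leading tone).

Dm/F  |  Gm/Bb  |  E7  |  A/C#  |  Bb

i6 - iv6 - V7/V - V6 - VI

Dm/F: minor triad on D = scale degree 1 → i6.
Gm/Bb: root G is the subdominant; minor triad there is iv6.
E7: a dominant seventh chord on E, the applied dominant of V → V7/V.
A/C# has root A, degree 5 in D minor, so V6.
Bb: major triad on Bb = scale degree 6 → VI.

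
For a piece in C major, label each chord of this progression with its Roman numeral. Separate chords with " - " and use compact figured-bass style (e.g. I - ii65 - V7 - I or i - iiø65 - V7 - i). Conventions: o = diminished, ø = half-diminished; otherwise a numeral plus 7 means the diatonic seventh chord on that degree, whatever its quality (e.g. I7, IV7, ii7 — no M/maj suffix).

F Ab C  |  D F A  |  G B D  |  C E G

F-Ab-C: F with this quality isn't in the key; it's iv, borrowed from the parallel minor.
D-F-A: minor triad on D = scale degree 2 → ii.
G-B-D has root G, degree 5 in C major, so V.
C-E-G: major triad on C = scale degree 1 → I.

iv - ii - V - I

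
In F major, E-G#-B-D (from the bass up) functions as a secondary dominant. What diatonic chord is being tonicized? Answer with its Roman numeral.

The chord is a dominant seventh chord on E.
A dominant resolves down a perfect fifth: E → A. In F major, A is scale degree 3, i.e. iii.

iii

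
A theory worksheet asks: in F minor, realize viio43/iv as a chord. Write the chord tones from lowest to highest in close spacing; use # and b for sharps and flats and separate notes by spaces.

viio43/iv is a secondary leading-tone chord. The target iv is Bb in F minor; the applied chord is rooted a semitone below, on A.
Building a fully diminished seventh chord on A gives A-C-Eb-Gb.
With the 43 figure the chord is in second inversion; from the bass Eb upward in close position it reads Eb-Gb-A-C.

Eb Gb A C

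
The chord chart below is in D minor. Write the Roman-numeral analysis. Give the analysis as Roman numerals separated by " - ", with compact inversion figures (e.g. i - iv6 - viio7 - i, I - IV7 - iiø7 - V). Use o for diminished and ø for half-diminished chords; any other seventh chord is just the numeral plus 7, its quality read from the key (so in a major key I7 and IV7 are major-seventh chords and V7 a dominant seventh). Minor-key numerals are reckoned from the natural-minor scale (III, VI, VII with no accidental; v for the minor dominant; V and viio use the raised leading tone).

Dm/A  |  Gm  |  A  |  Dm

i64 - iv - V - i

Dm/A: minor triad on D = scale degree 1 → i64.
Gm: root G is the subdominant; minor triad there is iv.
A: major triad on A = scale degree 5 → V.
Dm has root D, degree 1 in D minor, so i.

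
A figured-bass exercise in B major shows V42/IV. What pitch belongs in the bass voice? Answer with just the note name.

A

The applied chord V42/IV is rooted on B: B-D#-F#-A.
The figure 42 means third inversion — the seventh is in the bass.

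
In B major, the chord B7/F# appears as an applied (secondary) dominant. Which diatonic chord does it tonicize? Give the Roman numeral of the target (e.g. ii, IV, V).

The chord is a dominant seventh chord on B.
A dominant resolves down a perfect fifth: B → E. In B major, E is scale degree 4, i.e. IV.

IV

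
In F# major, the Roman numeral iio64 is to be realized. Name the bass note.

iio in F# major has root G#; the chord is G#-B-D.
The figure 64 means second inversion — the fifth is in the bass.

D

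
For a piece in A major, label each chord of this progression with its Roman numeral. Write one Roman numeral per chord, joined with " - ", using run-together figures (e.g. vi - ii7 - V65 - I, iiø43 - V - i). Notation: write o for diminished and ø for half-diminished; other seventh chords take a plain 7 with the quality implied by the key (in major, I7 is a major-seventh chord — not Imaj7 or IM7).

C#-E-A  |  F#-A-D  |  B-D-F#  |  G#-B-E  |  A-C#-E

I6 - IV6 - ii - V6 - I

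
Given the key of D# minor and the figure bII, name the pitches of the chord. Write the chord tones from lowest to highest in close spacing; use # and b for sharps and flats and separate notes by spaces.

E G# B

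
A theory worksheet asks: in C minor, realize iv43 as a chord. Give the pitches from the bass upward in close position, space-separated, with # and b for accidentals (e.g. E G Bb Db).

In C minor, the subdominant is F, and the diatonic chord built there is a minor seventh chord.
Stacking thirds from F gives F-Ab-C-Eb.
With the 43 figure the chord is in second inversion; from the bass C upward in close position it reads C-Eb-F-Ab.

C Eb F Ab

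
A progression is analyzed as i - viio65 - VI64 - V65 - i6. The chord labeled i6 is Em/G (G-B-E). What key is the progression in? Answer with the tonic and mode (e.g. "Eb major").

E minor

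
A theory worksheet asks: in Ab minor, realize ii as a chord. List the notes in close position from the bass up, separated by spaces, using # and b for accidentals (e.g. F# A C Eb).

Bb Db F

ii is the minor supertonic, borrowed from the parallel major (the Dorian ii). In Ab minor that root is Bb.
So the chord is Bb-Db-F.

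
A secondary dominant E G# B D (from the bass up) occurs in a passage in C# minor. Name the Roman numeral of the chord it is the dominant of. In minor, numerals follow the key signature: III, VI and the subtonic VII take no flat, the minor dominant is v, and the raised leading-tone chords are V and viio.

The chord is a dominant seventh chord on E.
A dominant resolves down a perfect fifth: E → A. In C# minor, A is scale degree 6, i.e. VI.

VI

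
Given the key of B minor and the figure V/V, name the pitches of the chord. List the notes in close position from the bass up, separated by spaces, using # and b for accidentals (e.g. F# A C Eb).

C# E# G#

V/V is a secondary dominant — the dominant triad of V. V in B minor is F#, so the applied chord's root is C#, a perfect fifth above.
Building a major triad on C# gives C#-E#-G#.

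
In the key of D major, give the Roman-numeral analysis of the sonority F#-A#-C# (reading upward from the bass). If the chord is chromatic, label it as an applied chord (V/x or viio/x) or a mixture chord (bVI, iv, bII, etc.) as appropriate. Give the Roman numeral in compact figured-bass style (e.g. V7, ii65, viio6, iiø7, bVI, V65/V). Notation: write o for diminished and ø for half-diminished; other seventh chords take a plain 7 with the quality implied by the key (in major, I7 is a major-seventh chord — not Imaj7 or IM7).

The pitches F#-A#-C# form a major triad rooted on F#.
F# is not a diatonic chord root with this quality in D major, but it lies a perfect fifth above B (vi), so the chord functions as an applied dominant of vi.

V/vi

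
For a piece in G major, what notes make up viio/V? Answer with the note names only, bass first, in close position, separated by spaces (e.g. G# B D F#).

C# E G

The slash marks an applied leading-tone chord: viio of V. In G major, V is D, so the leading tone to it is C#, a half step below.
Building a diminished triad on C# gives C#-E-G.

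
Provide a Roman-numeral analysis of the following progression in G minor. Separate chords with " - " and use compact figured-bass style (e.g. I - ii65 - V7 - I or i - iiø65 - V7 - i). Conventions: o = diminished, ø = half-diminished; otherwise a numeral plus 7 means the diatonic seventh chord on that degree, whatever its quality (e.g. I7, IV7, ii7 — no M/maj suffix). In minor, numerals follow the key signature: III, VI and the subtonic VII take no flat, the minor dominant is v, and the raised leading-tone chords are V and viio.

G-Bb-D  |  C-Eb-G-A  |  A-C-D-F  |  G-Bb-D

G-Bb-D has root G, degree 1 in G minor, so i.
C-Eb-G-A: half-diminished seventh chord on A = scale degree 2 → iiø65.
A-C-D-F has root D, degree 5 in G minor, so v43.
G-Bb-D has root G, degree 1 in G minor, so i.

i - iiø65 - v43 - i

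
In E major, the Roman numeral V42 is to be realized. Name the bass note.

A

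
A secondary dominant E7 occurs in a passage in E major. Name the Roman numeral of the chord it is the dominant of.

IV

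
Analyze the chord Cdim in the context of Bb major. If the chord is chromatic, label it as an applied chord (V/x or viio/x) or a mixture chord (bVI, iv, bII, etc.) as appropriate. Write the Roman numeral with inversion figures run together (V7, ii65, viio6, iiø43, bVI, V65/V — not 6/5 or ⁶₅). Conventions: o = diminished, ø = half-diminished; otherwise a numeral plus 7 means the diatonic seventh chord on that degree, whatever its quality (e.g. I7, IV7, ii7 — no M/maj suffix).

Stacked in thirds the chord is C-Eb-Gb: a diminished triad on C.
C is the second degree of Bb major. This is the diminished supertonic triad, borrowed from the parallel minor.

iio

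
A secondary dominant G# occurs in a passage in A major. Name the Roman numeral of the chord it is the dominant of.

iii

The chord is a major triad on G#.
A dominant resolves down a perfect fifth: G# → C#. In A major, C# is scale degree 3, i.e. iii.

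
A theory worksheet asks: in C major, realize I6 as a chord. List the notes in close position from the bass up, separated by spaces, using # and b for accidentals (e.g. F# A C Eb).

E G C

The numeral's case and figure indicate a major triad. In C major its root, scale degree 1, is C.
That chord is spelled C-E-G.
The figured bass 6 indicates first inversion, placing the third (E) in the bass: E-G-C.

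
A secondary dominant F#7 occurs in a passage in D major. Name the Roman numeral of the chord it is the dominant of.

vi

The chord is a dominant seventh chord on F#.
A dominant resolves down a perfect fifth: F# → B. In D major, B is scale degree 6, i.e. vi.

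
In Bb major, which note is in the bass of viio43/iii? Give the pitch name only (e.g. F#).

G

The applied chord viio43/iii is rooted on C#: C#-E-G-Bb.
The figure 43 means second inversion — the fifth is in the bass.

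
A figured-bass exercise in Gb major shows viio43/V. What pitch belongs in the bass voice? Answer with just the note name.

Gb

The applied chord viio43/V is rooted on C: C-Eb-Gb-Bbb.
The figure 43 means second inversion — the fifth is in the bass.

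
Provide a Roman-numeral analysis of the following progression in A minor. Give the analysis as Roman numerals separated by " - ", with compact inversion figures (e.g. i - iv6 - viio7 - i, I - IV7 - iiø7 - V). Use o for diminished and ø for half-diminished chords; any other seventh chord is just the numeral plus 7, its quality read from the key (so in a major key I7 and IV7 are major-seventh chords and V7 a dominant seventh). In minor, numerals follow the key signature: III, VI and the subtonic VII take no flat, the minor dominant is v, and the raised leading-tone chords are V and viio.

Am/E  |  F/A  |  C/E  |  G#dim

Am/E has root A, degree 1 in A minor, so i64.
F/A: root F is the submediant; major triad there is VI6.
C/E has root C, degree 3 in A minor, so III6.
G#dim: diminished triad on G# = scale degree 7 → viio.

i64 - VI6 - III6 - viio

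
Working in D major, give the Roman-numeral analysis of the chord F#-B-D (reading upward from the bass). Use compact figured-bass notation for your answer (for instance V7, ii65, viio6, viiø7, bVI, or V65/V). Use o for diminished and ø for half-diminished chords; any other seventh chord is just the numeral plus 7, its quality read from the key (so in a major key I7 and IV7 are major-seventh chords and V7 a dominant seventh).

The pitches B-D-F# form a minor triad rooted on B.
In D major, B is the submediant; the diatonic minor triad there is vi.
With F# in the bass the chord is in second inversion, so the figured bass is 64.

vi64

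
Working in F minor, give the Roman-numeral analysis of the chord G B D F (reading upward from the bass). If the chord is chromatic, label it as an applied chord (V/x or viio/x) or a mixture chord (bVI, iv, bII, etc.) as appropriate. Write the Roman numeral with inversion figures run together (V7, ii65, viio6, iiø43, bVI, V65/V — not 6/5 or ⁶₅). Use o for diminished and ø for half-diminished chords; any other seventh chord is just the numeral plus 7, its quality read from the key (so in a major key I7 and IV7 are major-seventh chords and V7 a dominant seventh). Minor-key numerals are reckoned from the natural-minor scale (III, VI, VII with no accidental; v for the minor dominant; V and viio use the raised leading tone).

V7/V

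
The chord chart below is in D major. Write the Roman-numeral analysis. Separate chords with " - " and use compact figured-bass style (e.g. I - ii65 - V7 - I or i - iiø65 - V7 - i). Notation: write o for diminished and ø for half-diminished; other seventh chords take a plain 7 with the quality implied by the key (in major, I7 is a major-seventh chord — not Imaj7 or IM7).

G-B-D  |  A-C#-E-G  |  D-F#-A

G-B-D: major triad on G = scale degree 4 → IV.
A-C#-E-G has root A, degree 5 in D major, so V7.
D-F#-A: major triad on D = scale degree 1 → I.

IV - V7 - I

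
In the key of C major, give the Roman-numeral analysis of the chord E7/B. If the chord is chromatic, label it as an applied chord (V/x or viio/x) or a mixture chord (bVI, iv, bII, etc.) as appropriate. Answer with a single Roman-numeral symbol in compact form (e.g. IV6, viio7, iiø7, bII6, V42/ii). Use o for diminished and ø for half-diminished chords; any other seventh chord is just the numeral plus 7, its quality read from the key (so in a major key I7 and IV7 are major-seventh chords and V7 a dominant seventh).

V43/vi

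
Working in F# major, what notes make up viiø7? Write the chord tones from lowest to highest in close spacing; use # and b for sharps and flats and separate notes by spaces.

E# G# B D#

In F# major, scale degree 7 is E#, and the diatonic chord built there is a half-diminished seventh chord.
Stacking thirds from E# gives E#-G#-B-D#.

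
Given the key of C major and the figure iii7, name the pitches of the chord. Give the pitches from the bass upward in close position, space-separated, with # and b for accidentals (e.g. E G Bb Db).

E G B D

In C major, scale degree 3 is E, and the diatonic chord built there is a minor seventh chord.
Stacking thirds from E gives E-G-B-D.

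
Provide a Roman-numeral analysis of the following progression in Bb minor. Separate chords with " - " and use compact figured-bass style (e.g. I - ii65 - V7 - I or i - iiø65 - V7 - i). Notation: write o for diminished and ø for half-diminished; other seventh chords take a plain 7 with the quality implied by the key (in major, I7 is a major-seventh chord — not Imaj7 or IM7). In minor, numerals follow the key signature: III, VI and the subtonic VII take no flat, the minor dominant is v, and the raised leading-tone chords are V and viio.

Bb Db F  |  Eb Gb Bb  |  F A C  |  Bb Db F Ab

Bb-Db-F has root Bb, degree 1 in Bb minor, so i.
Eb-Gb-Bb: minor triad on Eb = scale degree 4 → iv.
F-A-C: major triad on F = scale degree 5 → V.
Bb-Db-F-Ab has root Bb, degree 1 in Bb minor, so i7.

i - iv - V - i7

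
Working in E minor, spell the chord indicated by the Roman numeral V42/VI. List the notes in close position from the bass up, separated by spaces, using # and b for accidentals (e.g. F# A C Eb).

F G B D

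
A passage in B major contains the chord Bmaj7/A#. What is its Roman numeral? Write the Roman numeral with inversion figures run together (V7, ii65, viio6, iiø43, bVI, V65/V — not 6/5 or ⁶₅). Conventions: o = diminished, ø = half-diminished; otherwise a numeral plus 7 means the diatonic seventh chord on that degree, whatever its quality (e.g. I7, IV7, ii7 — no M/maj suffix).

Stacked in thirds the chord is B-D#-F#-A#: a major seventh chord on B.
In B major, B is the tonic; the diatonic major seventh chord there is I7.
With A# in the bass the chord is in third inversion, so the figured bass is 42.

I42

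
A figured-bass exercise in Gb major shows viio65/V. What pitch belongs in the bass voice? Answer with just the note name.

Eb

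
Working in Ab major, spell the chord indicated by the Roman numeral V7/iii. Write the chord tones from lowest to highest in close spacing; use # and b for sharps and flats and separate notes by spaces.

V7/iii is a secondary dominant — the dominant seventh of iii. iii in Ab major is C, so the applied chord's root is G, a perfect fifth above.
Building a dominant seventh chord on G gives G-B-D-F.

G B D F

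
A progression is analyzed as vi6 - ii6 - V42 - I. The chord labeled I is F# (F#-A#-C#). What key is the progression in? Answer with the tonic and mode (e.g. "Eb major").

The anchor chord is a major triad on F#, labeled I.
If F# is scale degree 1 and the mode makes that degree carry a major triad, the tonic is F# and the mode is major.

F# major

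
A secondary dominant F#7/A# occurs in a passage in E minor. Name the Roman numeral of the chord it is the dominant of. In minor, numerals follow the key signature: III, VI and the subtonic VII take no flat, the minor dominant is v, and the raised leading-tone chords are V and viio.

V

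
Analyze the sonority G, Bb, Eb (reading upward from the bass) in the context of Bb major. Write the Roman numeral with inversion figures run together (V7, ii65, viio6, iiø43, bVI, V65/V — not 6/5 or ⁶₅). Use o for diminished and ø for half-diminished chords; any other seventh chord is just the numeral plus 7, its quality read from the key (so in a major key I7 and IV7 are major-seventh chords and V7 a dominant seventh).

IV6

Stacked in thirds the chord is Eb-G-Bb: a major triad on Eb.
Eb is scale degree 4 in Bb major, and a major triad on that degree is written IV.
With G in the bass the chord is in first inversion, so the figured bass is 6.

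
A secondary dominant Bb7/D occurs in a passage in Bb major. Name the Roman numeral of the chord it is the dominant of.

IV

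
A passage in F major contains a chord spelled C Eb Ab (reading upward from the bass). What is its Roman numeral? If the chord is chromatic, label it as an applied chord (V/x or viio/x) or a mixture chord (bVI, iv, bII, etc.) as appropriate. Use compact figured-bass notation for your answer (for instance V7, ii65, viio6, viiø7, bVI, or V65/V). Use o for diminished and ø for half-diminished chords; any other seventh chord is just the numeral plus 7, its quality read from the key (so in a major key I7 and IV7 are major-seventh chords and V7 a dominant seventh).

bIII6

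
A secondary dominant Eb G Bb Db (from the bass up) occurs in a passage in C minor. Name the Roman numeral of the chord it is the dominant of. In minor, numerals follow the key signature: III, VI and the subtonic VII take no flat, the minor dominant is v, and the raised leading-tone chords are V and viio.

The chord is a dominant seventh chord on Eb.
A dominant resolves down a perfect fifth: Eb → Ab. In C minor, Ab is scale degree 6, i.e. VI.

VI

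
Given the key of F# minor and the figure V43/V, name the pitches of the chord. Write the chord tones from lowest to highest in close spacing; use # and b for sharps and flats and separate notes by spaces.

The slash means an applied dominant: we want the dominant of V. In F# minor, V is C# major, and its dominant is built on G#.
Building a dominant seventh chord on G# gives G#-B#-D#-F#.
With the 43 figure the chord is in second inversion; from the bass D# upward in close position it reads D#-F#-G#-B#.

D# F# G# B#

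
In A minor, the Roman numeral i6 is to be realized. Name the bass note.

C

i in A minor has root A; the chord is A-C-E.
The figure 6 means first inversion — the third is in the bass.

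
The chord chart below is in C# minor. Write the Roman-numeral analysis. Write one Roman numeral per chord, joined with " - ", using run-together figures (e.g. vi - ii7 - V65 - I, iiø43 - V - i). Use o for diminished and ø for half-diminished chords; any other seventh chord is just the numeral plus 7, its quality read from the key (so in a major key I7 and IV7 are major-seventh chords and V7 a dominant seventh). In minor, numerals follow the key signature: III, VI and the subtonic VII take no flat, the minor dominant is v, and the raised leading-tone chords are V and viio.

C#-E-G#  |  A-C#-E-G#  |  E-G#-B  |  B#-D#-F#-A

i - VI7 - III - viio7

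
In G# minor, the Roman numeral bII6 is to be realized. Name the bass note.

C#

bII in G# minor has root A; the chord is A-C#-E.
The figure 6 means first inversion — the third is in the bass.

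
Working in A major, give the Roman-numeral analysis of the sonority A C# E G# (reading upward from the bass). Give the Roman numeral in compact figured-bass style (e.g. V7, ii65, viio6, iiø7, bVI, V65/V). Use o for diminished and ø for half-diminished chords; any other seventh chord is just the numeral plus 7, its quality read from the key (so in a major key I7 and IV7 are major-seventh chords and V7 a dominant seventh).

The pitches A-C#-E-G# form a major seventh chord rooted on A.
In A major, A is the tonic; the diatonic major seventh chord there is I7.

I7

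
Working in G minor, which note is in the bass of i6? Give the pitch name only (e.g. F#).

Bb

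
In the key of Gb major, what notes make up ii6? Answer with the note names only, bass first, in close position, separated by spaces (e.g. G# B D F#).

Cb Eb Ab

The numeral's case and figure indicate a minor triad. In Gb major its root, the second degree, is Ab.
That chord is spelled Ab-Cb-Eb.
With the 6 figure the chord is in first inversion; from the bass Cb upward in close position it reads Cb-Eb-Ab.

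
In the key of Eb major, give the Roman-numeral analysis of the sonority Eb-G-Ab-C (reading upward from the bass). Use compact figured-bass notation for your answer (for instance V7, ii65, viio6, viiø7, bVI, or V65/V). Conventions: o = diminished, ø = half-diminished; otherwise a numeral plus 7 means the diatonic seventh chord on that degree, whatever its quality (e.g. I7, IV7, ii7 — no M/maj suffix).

IV43

The pitches Ab-C-Eb-G form a major seventh chord rooted on Ab.
In Eb major, Ab is the subdominant; the diatonic major seventh chord there is IV7.
With Eb in the bass the chord is in second inversion, so the figured bass is 43.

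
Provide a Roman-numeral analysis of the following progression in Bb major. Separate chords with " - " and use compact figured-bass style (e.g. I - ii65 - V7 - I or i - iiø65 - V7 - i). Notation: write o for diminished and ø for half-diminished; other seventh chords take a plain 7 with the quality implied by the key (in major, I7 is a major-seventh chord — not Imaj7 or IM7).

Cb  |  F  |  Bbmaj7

bII - V - I7

Cb is non-diatonic — a major triad on the lowered supertonic (Cb): the Neapolitan chord, bII.
F has root F, degree 5 in Bb major, so V.
Bbmaj7: root Bb is the tonic; major seventh chord there is I7.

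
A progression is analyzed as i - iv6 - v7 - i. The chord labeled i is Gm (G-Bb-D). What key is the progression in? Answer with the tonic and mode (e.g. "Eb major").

i is given as G-Bb-D — a minor triad with root G.
If G is scale degree 1 and the mode makes that degree carry a minor triad, the tonic is G and the mode is minor.

G minor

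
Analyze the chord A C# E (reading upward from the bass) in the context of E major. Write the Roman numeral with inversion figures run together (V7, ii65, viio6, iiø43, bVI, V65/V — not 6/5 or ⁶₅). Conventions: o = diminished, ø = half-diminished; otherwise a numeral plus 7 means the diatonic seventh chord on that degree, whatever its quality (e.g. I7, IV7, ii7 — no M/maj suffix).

IV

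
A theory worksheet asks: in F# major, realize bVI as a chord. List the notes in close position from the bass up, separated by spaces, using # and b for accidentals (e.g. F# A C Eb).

bVI is a major triad on the lowered sixth degree, borrowed from the parallel minor. In F# major that root is D.
So the chord is D-F#-A, a major triad.

D F# A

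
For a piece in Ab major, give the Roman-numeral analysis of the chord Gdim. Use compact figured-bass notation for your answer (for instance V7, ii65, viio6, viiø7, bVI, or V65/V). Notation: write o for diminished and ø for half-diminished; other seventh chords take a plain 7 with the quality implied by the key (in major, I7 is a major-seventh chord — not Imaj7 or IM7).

Stacked in thirds the chord is G-Bb-Db: a diminished triad on G.
G is scale degree 7 in Ab major, and a diminished triad on that degree is written viio.

viio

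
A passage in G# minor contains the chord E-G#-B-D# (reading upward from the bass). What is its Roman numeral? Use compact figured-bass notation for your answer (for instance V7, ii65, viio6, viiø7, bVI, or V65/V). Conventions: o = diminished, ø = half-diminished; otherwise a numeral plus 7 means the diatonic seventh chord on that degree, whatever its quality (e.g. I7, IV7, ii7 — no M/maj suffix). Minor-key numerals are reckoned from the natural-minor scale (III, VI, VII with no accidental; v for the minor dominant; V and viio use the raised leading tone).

VI7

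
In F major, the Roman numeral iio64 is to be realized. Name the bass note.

Db

iio in F major has root G; the chord is G-Bb-Db.
The figure 64 means second inversion — the fifth is in the bass.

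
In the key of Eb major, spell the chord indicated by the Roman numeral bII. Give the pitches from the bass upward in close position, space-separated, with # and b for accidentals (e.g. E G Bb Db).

Fb Ab Cb

Scale degree 2 in Eb major is F; lowering it a half step gives Fb. bII is the Neapolitan chord — a major triad on the lowered second degree.
So the chord is Fb-Ab-Cb.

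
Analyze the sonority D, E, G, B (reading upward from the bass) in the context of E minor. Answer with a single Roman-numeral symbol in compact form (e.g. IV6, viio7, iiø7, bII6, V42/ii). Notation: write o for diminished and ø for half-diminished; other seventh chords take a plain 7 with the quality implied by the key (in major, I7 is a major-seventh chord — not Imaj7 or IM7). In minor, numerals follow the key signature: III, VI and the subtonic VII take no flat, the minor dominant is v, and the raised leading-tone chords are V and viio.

i42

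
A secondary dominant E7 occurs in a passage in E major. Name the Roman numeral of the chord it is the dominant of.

IV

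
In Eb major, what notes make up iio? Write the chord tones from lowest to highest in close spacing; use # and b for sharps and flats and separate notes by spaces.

iio is the diminished supertonic triad, borrowed from the parallel minor. In Eb major that root is F.
So the chord is F-Ab-Cb, a diminished triad.

F Ab Cb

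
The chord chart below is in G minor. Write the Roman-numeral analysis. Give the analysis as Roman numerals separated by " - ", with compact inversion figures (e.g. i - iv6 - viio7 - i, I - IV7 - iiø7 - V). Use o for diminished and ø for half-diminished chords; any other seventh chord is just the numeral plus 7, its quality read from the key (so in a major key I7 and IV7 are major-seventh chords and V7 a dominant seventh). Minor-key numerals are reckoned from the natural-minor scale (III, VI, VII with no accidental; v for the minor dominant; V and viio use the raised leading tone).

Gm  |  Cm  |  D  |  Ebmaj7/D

i - iv - V - VI42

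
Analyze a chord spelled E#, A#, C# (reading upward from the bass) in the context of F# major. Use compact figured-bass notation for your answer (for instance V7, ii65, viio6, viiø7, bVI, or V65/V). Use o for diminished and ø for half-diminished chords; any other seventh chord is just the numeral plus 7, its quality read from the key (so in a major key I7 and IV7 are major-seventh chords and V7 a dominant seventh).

iii64

Stacked in thirds the chord is A#-C#-E#: a minor triad on A#.
A# is scale degree 3 in F# major, and a minor triad on that degree is written iii.
With E# in the bass the chord is in second inversion, so the figured bass is 64.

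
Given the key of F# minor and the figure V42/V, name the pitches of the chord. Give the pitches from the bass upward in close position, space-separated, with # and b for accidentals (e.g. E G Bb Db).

F# G# B# D#

The slash means an applied dominant: we want the dominant of V. In F# minor, V is C# major, and its dominant is built on G#.
Building a dominant seventh chord on G# gives G#-B#-D#-F#.
The figured bass 42 indicates third inversion, placing the seventh (F#) in the bass: F#-G#-B#-D#.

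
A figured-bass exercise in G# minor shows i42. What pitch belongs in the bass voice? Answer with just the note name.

F#

i in G# minor has root G#; the chord is G#-B-D#-F#.
The figure 42 means third inversion — the seventh is in the bass.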